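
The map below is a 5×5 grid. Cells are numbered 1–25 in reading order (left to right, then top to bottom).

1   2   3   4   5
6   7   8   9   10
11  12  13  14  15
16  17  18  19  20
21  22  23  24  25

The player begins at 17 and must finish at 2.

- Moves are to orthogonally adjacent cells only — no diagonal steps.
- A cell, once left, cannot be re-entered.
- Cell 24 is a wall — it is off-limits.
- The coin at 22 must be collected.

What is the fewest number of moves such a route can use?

Any route passes through 22 somewhere between 17 and 2. Summing Manhattan distances along the two legs (17 → 22 → 2) gives a lower bound of 1 + 4 = 5 moves.
The shortest route satisfying every rule uses 7 moves: 17 → 22 → 21 → 16 → 11 → 6 → 1 → 2.
The no-revisit rule (legs can't share cells) pushes the minimum above the 5-move bound; an exhaustive check rules out every length from 5 to 6, leaving 7 as the minimum.

7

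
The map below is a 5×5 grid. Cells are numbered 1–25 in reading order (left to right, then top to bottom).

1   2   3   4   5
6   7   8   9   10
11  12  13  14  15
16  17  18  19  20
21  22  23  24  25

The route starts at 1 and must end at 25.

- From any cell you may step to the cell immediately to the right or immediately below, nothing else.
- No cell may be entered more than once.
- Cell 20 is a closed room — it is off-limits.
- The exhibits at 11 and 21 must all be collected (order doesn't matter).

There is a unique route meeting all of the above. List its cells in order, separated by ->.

Moves only go right or down, so the column and row indices never decrease.
Route from 1: down 4 to 21, right 4 to 25 — 8 moves in all.
Check: all required cells visited.

1 -> 6 -> 11 -> 16 -> 21 -> 22 -> 23 -> 24 -> 25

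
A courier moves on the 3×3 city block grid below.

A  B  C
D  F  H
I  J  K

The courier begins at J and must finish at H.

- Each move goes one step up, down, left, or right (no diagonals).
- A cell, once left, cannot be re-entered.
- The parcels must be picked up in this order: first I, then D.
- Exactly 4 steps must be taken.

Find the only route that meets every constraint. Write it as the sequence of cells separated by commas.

J, I, D, F, H

The waypoints must appear in the order I, D, with no cell reused.
Route from J: left to I, up to D, 2× right (reaching H) — 4 moves in all.
Check: order respected (I at step 1, D at step 2); 4 moves as required.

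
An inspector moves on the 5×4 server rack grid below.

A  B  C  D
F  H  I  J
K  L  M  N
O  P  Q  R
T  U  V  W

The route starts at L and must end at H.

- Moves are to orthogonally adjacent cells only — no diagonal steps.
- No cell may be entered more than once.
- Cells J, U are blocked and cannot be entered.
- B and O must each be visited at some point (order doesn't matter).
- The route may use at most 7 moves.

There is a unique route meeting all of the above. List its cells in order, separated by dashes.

L - P - O - K - F - A - B - H

The 7-move cap with required stops at B, O leaves no slack for detours.
Route from L: down to P, left to O, 3× up (reaching A), right to B, down to H — 7 moves in all.
Check: all required cells visited; 7 ≤ 7 moves.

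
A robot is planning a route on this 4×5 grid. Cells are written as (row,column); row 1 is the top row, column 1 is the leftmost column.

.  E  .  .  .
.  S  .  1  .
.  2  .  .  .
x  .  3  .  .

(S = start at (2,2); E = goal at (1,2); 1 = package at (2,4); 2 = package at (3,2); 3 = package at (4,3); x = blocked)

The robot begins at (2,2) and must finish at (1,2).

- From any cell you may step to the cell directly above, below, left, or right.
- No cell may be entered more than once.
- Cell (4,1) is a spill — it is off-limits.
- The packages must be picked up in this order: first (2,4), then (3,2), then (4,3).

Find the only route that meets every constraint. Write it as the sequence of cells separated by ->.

The waypoints must appear in the order (2,4), (3,2), (4,3), with no cell reused.
Route from (2,2): right 2 to (2,4), down 1 to (3,4), left 2 to (3,2), down 1 to (4,2), right 3 to (4,5), up 3 to (1,5), left 3 to (1,2) — 15 moves in all.
Check: order respected (1 at step 2, 2 at step 5, 3 at step 7).

(2,2) -> (2,3) -> (2,4) -> (3,4) -> (3,3) -> (3,2) -> (4,2) -> (4,3) -> (4,4) -> (4,5) -> (3,5) -> (2,5) -> (1,5) -> (1,4) -> (1,3) -> (1,2)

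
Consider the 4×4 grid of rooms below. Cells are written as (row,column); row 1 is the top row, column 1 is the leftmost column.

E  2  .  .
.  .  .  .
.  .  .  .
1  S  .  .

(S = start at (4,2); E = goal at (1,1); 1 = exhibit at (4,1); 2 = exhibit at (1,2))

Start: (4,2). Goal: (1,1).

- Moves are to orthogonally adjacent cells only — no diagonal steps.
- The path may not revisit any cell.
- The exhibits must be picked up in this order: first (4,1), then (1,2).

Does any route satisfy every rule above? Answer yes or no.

yes

One route that works: (4,2) → (4,1) → (3,1) → (2,1) → (2,2) → (1,2) → (1,1).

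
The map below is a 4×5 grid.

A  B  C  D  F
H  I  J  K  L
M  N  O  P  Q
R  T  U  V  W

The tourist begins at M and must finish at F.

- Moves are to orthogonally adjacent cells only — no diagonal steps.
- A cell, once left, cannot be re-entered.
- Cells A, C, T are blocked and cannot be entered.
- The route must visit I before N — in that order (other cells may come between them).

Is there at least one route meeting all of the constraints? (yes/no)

One route that works: M → H → I → N → O → J → K → D → F.

yes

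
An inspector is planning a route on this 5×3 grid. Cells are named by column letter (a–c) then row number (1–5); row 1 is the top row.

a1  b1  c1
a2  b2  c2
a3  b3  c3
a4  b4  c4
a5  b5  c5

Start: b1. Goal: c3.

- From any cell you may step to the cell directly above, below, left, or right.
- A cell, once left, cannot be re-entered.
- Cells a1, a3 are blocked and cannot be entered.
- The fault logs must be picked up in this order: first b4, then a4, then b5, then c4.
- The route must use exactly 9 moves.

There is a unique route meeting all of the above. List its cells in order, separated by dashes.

b1 - b2 - b3 - b4 - a4 - a5 - b5 - c5 - c4 - c3

The waypoints must appear in the order b4, a4, b5, c4, with no cell reused.
Route from b1: 3× down (reaching b4), left to a4, down to a5, 2× right (reaching c5), 2× up (reaching c3) — 9 moves in all.
Check: order respected (b4 at step 3, a4 at step 4, b5 at step 6, c4 at step 8); 9 moves as required.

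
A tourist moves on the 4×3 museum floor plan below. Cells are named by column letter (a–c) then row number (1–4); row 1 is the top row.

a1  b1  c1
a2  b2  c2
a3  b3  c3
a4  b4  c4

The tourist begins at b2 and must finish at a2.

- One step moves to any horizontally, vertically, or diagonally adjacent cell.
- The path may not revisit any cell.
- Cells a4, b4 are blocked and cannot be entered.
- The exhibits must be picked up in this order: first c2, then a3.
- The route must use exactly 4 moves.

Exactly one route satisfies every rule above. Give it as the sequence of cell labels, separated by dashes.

The waypoints must appear in the order c2, a3, with no cell reused.
Route from b2: right 1 to c2, down-left 1 to b3, left 1 to a3, up 1 to a2 — 4 moves in all.
Check: order respected (c2 at step 1, a3 at step 3); 4 moves as required.

b2 - c2 - b3 - a3 - a2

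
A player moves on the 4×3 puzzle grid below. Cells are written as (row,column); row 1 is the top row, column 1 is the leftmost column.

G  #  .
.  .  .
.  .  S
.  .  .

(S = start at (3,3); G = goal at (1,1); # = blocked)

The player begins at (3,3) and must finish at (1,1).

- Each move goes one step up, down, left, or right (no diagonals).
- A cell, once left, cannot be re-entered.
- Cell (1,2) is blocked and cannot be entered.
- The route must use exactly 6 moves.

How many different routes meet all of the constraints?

5

Need simple routes of exactly 6 moves from (3,3) to (1,1) (Manhattan distance 4, so 1 moves are spent on a detour and 1 undoing it).
Enumerating: (3,3) (2,3) (2,2) (3,2) (3,1) (2,1) (1,1) | (3,3) (4,3) (4,2) (3,2) (2,2) (2,1) (1,1) | (3,3) (4,3) (4,2) (3,2) (3,1) (2,1) (1,1) | (3,3) (4,3) (4,2) (4,1) (3,1) (2,1) (1,1) | (3,3) (3,2) (4,2) (4,1) (3,1) (2,1) (1,1).
That gives 5 routes.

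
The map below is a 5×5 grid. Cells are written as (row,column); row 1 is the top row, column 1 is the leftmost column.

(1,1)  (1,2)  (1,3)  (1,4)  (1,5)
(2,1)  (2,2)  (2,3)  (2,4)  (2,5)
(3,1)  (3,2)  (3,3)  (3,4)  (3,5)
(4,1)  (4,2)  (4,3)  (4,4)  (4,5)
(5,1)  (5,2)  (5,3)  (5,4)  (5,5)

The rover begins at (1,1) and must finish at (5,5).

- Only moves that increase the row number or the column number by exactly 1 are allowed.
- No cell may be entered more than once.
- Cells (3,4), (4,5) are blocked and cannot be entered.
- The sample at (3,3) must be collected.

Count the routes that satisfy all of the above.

A right/down-only route from (1,1) to (5,5) makes exactly 4 down-moves and 4 right-moves in some order.
With no other constraints that would be C(8,4) = 70 routes.
Split at (3,3) and multiply the segment counts (each segment already excludes blocked cells): (1,1)→(3,3): 6; (3,3)→(5,5): 2; product = 12.
That gives 12 routes.

12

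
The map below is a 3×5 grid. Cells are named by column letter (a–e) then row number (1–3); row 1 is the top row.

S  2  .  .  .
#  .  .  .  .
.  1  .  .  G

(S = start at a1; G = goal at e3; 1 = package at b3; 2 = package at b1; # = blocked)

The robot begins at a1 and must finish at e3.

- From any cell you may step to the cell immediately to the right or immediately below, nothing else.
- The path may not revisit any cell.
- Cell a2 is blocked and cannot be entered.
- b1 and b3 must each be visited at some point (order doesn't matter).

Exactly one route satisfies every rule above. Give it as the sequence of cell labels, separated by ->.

Moves only go right or down, so the column and row indices never decrease.
Route from a1: right to b1, 2× down (reaching b3), 3× right (reaching e3) — 6 moves in all.
Check: all required cells visited.

a1 -> b1 -> b2 -> b3 -> c3 -> d3 -> e3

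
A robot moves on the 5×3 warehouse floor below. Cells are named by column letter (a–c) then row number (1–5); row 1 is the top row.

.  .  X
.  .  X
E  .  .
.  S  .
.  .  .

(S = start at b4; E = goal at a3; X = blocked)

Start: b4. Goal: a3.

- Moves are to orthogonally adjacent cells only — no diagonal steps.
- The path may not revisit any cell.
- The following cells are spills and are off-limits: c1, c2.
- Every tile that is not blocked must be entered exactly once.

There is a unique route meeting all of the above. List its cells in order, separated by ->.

b4 -> a4 -> a5 -> b5 -> c5 -> c4 -> c3 -> b3 -> b2 -> b1 -> a1 -> a2 -> a3

Need to visit all 13 open cells exactly once, starting at b4 and ending at a3.
Cell c5 has only two open neighbours (c4 and b5), so the path must pass straight through it: one of those is the cell it's entered from and the other is where it exits.
Route from b4: left 1 to a4, down 1 to a5, right 2 to c5, up 2 to c3, left 1 to b3, up 2 to b1, left 1 to a1, down 2 to a3 — 12 moves in all.
Check: all 13 open cells covered.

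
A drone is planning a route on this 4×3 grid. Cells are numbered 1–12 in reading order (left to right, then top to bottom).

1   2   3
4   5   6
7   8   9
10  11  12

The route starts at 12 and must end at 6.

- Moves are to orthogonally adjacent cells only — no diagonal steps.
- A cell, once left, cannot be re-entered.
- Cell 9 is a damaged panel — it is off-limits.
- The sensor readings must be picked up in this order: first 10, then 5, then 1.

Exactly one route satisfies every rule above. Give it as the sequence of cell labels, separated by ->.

12 -> 11 -> 10 -> 7 -> 8 -> 5 -> 4 -> 1 -> 2 -> 3 -> 6

The waypoints must appear in the order 10, 5, 1, with no cell reused.
Route from 12: 2× left (reaching 10), up to 7, right to 8, up to 5, left to 4, up to 1, 2× right (reaching 3), down to 6 — 10 moves in all.
Check: order respected (10 at step 2, 5 at step 5, 1 at step 7).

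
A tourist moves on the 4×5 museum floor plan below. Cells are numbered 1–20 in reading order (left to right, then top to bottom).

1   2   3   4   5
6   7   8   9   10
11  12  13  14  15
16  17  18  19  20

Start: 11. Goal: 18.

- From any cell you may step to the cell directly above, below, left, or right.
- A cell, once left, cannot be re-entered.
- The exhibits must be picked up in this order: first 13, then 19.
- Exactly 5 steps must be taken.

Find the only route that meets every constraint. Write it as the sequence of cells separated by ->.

11 -> 12 -> 13 -> 14 -> 19 -> 18

The waypoints must appear in the order 13, 19, with no cell reused.
Route from 11: 3× right (reaching 14), down to 19, left to 18 — 5 moves in all.
Check: order respected (13 at step 2, 19 at step 4); 5 moves as required.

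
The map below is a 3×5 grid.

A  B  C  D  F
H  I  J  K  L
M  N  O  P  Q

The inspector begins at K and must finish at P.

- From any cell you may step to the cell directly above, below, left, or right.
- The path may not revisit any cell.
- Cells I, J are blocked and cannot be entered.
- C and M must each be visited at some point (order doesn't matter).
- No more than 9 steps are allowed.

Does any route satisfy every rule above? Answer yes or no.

One route that works: K → D → C → B → A → H → M → N → O → P.

yes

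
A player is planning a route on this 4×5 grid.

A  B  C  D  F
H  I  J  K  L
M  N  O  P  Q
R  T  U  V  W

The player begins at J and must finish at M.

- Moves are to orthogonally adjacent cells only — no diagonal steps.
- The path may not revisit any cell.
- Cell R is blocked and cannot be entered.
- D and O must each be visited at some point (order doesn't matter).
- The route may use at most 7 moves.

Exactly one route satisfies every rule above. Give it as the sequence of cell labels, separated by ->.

Any route must reach D and O and still end at M within 7 moves, so the order of the required stops is forced.
Route from J: up to C, right to D, 2× down (reaching P), 3× left (reaching M) — 7 moves in all.
Check: all required cells visited; 7 ≤ 7 moves.

J -> C -> D -> K -> P -> O -> N -> M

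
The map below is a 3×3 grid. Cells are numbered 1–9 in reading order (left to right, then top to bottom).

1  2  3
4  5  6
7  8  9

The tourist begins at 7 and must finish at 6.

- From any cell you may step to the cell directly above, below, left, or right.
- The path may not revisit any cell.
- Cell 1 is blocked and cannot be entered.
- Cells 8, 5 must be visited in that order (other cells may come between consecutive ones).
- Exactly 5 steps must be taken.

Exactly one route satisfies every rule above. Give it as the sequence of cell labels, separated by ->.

The waypoints must appear in the order 8, 5, with no cell reused.
Route from 7: right to 8, 2× up (reaching 2), right to 3, down to 6 — 5 moves in all.
Check: order respected (8 at step 1, 5 at step 2); 5 moves as required.

7 -> 8 -> 5 -> 2 -> 3 -> 6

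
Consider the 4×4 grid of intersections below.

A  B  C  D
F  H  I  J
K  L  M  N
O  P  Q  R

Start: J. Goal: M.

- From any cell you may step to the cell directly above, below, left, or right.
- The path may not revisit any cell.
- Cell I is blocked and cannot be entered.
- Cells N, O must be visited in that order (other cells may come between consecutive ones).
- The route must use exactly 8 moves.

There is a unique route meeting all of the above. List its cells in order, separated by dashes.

J - N - R - Q - P - O - K - L - M

The waypoints must appear in the order N, O, with no cell reused.
Route from J: down 2 to R, left 3 to O, up 1 to K, right 2 to M — 8 moves in all.
Check: order respected (N at step 1, O at step 5); 8 moves as required.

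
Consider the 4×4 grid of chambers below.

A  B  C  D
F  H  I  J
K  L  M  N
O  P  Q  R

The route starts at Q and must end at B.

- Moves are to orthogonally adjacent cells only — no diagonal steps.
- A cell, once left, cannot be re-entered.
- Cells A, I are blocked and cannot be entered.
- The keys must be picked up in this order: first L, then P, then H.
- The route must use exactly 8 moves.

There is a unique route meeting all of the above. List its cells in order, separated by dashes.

The waypoints must appear in the order L, P, H, with no cell reused.
Route from Q: up to M, left to L, down to P, left to O, 2× up (reaching F), right to H, up to B — 8 moves in all.
Check: order respected (L at step 2, P at step 3, H at step 7); 8 moves as required.

Q - M - L - P - O - K - F - H - B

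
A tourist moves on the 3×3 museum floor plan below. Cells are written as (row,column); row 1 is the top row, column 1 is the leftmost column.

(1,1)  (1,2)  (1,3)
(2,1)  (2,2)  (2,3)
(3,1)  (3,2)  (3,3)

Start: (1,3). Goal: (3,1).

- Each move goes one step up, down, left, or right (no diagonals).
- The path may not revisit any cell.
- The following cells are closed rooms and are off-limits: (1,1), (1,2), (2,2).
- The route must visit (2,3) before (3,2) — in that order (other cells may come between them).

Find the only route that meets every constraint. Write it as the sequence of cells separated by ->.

(1,3) -> (2,3) -> (3,3) -> (3,2) -> (3,1)

The waypoints must appear in the order (2,3), (3,2), with no cell reused.
Route from (1,3): 2× down (reaching (3,3)), 2× left (reaching (3,1)) — 4 moves in all.
Check: order respected ((2,3) at step 1, (3,2) at step 3).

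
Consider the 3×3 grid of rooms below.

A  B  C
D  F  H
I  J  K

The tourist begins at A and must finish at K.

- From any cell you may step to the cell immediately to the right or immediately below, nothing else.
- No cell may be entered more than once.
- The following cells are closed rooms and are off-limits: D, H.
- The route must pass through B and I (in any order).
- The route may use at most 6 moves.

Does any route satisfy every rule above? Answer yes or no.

I is below but to the left of B: going B → I would need a leftward move and I → B an upward move, so no right/down-only route can visit both required cells.

no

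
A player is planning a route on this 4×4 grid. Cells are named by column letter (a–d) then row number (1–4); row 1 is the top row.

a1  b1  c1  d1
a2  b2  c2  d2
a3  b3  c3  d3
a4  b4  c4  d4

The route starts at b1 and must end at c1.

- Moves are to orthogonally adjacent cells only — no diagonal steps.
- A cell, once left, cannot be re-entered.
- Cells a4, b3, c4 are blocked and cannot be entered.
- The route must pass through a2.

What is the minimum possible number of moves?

5

Any route passes through a2 somewhere between b1 and c1. Summing Manhattan distances along the two legs (b1 → a2 → c1) gives a lower bound of 2 + 3 = 5 moves.
A route of 5 moves achieves this: b1 → a1 → a2 → b2 → c2 → c1.
Since 5 matches the lower bound, it is optimal.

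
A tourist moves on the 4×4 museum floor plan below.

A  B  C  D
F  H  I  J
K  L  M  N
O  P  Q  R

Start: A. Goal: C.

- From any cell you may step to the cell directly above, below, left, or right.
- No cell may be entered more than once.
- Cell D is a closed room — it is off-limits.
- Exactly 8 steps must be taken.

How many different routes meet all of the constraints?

12

Need simple routes of exactly 8 moves from A to C (Manhattan distance 2, so 3 moves are spent on a detour and 3 undoing it).
Branch systematically from the start, pruning whenever the remaining move budget drops below the Manhattan distance to C or differs from it in parity. Grouping the completions by first move — via F: 9; via B: 3 — and summing: 9 + 3 = 12.
That gives 12 routes.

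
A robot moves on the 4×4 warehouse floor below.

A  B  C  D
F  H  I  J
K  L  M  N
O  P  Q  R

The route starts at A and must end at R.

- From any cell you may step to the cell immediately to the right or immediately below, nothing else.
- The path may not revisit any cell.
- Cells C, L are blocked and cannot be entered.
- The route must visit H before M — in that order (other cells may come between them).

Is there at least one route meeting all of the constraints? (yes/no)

yes

One route that works: A → F → H → I → M → Q → R.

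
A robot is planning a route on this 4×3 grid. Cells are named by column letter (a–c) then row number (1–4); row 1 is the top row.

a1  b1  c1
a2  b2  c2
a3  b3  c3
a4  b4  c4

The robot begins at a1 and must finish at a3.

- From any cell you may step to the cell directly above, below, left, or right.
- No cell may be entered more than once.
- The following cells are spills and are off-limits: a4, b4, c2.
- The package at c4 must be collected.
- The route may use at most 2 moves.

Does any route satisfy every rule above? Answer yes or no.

no

c4 must be visited but has only one open neighbour (c3), and it is neither the start nor the goal — the route would have to enter and leave through c3, re-entering it.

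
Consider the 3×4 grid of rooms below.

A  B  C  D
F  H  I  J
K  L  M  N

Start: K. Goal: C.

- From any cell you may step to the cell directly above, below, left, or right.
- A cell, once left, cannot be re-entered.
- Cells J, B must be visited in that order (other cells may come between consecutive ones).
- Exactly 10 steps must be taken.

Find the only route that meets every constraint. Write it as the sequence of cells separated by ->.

K -> L -> M -> N -> J -> I -> H -> F -> A -> B -> C

The waypoints must appear in the order J, B, with no cell reused.
Route from K: 3× right (reaching N), up to J, 3× left (reaching F), up to A, 2× right (reaching C) — 10 moves in all.
Check: order respected (J at step 4, B at step 9); 10 moves as required.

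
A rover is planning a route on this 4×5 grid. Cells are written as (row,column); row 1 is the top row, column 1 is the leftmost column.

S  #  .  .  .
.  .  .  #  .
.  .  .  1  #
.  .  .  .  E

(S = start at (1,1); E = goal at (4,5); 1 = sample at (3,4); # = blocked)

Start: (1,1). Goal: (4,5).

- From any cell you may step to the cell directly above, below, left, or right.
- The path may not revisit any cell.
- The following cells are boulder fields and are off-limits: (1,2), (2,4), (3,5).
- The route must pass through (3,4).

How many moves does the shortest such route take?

7

Any route passes through (3,4) somewhere between (1,1) and (4,5). Summing Manhattan distances along the two legs ((1,1) → (3,4) → (4,5)) gives a lower bound of 5 + 2 = 7 moves.
A route of 7 moves achieves this: (1,1) → (2,1) → (3,1) → (3,2) → (3,3) → (3,4) → (4,4) → (4,5).
Since 7 matches the lower bound, it is optimal.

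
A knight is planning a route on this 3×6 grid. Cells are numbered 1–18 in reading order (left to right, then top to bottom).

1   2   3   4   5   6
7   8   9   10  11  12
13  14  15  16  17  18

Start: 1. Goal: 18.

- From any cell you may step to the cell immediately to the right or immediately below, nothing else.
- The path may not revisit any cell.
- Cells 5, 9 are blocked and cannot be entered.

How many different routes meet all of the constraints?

A right/down-only route from 1 to 18 makes exactly 2 down-moves and 5 right-moves in some order.
With no other constraints that would be C(7,2) = 21 routes.
Subtract routes through each blocked cell (inclusion–exclusion for overlaps): − through 5: 3 − through 9: 12 → 6.
That gives 6 routes.

6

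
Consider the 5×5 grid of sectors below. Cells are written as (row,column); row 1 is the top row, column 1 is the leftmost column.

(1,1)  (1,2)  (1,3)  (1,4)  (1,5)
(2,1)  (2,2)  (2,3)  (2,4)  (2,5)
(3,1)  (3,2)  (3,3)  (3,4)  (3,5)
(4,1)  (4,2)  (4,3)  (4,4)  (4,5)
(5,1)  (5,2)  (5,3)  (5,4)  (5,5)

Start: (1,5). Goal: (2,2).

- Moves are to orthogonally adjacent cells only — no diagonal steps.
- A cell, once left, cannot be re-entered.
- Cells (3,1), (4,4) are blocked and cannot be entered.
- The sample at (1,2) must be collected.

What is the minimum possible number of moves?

4

Any route passes through (1,2) somewhere between (1,5) and (2,2). Summing Manhattan distances along the two legs ((1,5) → (1,2) → (2,2)) gives a lower bound of 3 + 1 = 4 moves.
A route of 4 moves achieves this: (1,5) → (1,4) → (1,3) → (1,2) → (2,2).
Since 4 matches the lower bound, it is optimal.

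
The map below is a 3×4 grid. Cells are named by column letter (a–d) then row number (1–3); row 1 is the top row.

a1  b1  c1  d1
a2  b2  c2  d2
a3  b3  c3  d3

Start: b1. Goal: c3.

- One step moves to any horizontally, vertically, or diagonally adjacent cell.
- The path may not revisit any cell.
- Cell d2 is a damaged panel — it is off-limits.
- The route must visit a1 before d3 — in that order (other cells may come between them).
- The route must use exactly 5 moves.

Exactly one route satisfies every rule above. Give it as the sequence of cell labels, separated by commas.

b1, a1, b2, c2, d3, c3

The waypoints must appear in the order a1, d3, with no cell reused.
Route from b1: left to a1, down-right to b2, right to c2, down-right to d3, left to c3 — 5 moves in all.
Check: order respected (a1 at step 1, d3 at step 4); 5 moves as required.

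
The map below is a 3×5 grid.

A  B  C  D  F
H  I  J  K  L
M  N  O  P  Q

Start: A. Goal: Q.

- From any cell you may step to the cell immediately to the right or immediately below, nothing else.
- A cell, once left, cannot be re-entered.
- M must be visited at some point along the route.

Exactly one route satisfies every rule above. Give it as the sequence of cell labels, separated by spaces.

A H M N O P Q

Moves only go right or down, so the column and row indices never decrease.
Route from A: down 2 to M, right 4 to Q — 6 moves in all.
Check: all required cells visited.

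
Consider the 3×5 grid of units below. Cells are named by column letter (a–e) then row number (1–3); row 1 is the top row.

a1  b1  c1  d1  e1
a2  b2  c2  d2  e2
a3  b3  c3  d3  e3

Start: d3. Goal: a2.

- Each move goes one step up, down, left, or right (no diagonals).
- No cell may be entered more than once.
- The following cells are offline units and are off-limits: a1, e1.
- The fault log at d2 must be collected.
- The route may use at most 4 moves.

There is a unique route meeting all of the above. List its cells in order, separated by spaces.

Any route must reach d2 and still end at a2 within 4 moves, so the order of the required stops is forced.
Route from d3: up 1 to d2, left 3 to a2 — 4 moves in all.
Check: all required cells visited; 4 ≤ 4 moves.

d3 d2 c2 b2 a2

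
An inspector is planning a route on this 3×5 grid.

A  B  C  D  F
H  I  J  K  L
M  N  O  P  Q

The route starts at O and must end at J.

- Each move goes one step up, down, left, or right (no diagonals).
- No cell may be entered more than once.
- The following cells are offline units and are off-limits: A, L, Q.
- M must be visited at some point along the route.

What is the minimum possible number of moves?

5

Any route passes through M somewhere between O and J. Summing Manhattan distances along the two legs (O → M → J) gives a lower bound of 2 + 3 = 5 moves.
A route of 5 moves achieves this: O → N → M → H → I → J.
Since 5 matches the lower bound, it is optimal.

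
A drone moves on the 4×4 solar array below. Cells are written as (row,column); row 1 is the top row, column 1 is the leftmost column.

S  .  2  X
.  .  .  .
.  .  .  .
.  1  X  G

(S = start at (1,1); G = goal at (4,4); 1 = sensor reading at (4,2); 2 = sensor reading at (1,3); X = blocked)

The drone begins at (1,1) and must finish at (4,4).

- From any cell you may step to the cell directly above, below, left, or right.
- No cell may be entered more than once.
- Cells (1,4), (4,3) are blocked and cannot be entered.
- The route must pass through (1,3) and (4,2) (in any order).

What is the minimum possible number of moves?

12

Any route passes through (1,3) and (4,2) in some order between (1,1) and (4,4). Summing Manhattan distances along each leg and taking the cheapest ordering ((1,1) → (1,3) → (4,2) → (4,4)) gives a lower bound of 2 + 4 + 2 = 8 moves.
That bound ignores the blocked cells. Measuring each leg by the fewest moves that actually steer around them ((1,1)→(1,3): 2; (1,3)→(4,2): 4; (4,2)→(4,4): 4) raises the lower bound to 10.
The shortest route satisfying every rule uses 12 moves: (1,1) → (2,1) → (3,1) → (4,1) → (4,2) → (3,2) → (2,2) → (1,2) → (1,3) → (2,3) → (3,3) → (3,4) → (4,4).
The bound of 10 isn't tight here; checking systematically, no route of length 10 through 11 satisfies every constraint, so 12 is the minimum.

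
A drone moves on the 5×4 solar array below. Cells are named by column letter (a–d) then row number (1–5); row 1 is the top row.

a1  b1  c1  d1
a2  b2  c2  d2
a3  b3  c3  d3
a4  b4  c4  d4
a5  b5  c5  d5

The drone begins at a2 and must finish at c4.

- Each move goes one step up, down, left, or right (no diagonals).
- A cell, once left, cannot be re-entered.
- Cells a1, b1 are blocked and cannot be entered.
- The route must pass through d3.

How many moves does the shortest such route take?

6

Any route passes through d3 somewhere between a2 and c4. Summing Manhattan distances along the two legs (a2 → d3 → c4) gives a lower bound of 4 + 2 = 6 moves.
A route of 6 moves achieves this: a2 → a3 → b3 → c3 → d3 → d4 → c4.
Since 6 matches the lower bound, it is optimal.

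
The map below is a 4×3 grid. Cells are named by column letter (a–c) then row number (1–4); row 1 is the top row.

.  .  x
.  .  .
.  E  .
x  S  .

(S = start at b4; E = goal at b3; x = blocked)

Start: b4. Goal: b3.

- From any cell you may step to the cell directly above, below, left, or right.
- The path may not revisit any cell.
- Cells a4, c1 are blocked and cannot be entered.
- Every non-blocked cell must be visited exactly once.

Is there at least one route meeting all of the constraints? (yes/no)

One route that works: b4 → c4 → c3 → c2 → b2 → b1 → a1 → a2 → a3 → b3.

yes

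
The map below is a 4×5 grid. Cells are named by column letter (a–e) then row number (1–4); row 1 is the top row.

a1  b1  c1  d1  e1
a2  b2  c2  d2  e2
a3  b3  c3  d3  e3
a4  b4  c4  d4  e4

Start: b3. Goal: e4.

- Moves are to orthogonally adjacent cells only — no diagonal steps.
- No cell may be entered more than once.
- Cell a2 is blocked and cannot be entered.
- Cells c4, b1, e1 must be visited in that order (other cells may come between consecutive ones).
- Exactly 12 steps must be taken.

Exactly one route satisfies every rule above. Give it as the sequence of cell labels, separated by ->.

b3 -> b4 -> c4 -> c3 -> c2 -> b2 -> b1 -> c1 -> d1 -> e1 -> e2 -> e3 -> e4

The waypoints must appear in the order c4, b1, e1, with no cell reused.
Route from b3: down 1 to b4, right 1 to c4, up 2 to c2, left 1 to b2, up 1 to b1, right 3 to e1, down 3 to e4 — 12 moves in all.
Check: order respected (c4 at step 2, b1 at step 6, e1 at step 9); 12 moves as required.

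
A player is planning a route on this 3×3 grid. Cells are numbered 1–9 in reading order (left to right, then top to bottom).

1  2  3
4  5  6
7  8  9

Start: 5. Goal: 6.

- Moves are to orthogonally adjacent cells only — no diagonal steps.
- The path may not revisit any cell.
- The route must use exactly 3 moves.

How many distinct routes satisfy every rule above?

2

Need simple routes of exactly 3 moves from 5 to 6 (Manhattan distance 1, so 1 moves are spent on a detour and 1 undoing it).
Enumerating: 5 2 3 6 | 5 8 9 6.
That gives 2 routes.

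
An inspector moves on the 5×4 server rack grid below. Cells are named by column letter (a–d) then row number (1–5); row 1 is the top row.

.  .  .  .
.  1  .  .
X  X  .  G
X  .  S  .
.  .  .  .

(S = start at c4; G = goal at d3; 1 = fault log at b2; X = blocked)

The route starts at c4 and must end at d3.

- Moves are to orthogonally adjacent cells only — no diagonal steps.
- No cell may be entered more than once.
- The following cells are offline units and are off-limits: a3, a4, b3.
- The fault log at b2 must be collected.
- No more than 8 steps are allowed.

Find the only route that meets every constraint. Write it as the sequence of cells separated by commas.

The 8-move cap with required stops at b2 leaves no slack for detours.
Route from c4: up 2 to c2, left 1 to b2, up 1 to b1, right 2 to d1, down 2 to d3 — 8 moves in all.
Check: all required cells visited; 8 ≤ 8 moves.

c4, c3, c2, b2, b1, c1, d1, d2, d3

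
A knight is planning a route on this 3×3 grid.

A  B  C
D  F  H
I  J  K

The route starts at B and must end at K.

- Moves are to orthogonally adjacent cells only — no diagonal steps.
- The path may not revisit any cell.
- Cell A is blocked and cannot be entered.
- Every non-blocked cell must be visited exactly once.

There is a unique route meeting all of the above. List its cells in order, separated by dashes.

Need to visit all 8 open cells exactly once, starting at B and ending at K.
Cell D has only two open neighbours (I and F), so the path must pass straight through it: one of those is the cell it's entered from and the other is where it exits.
Route from B: right to C, down to H, 2× left (reaching D), down to I, 2× right (reaching K) — 7 moves in all.
Check: all 8 open cells covered.

B - C - H - F - D - I - J - K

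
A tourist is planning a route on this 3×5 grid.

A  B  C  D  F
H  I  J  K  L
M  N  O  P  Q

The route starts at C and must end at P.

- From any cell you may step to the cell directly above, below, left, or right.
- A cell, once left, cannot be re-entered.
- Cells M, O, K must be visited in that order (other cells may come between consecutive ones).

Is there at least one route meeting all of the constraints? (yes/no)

yes

One route that works: C → B → I → H → M → N → O → J → K → P.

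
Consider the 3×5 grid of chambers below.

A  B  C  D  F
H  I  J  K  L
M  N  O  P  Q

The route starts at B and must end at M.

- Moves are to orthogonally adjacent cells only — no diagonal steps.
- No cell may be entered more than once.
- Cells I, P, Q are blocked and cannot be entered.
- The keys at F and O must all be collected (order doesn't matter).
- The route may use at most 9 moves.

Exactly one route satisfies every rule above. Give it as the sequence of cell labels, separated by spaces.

The 9-move cap with required stops at F, O leaves no slack for detours.
Route from B: right 3 to F, down 1 to L, left 2 to J, down 1 to O, left 2 to M — 9 moves in all.
Check: all required cells visited; 9 ≤ 9 moves.

B C D F L K J O N M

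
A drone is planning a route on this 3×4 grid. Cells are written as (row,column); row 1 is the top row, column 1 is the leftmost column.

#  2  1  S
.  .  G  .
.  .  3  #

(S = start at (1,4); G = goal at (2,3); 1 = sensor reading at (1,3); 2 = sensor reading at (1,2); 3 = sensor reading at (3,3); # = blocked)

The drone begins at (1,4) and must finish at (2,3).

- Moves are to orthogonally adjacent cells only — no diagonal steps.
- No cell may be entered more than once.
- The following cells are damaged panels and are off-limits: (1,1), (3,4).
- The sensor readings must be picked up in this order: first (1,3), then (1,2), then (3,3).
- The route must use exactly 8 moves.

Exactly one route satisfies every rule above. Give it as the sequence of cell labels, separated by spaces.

(1,4) (1,3) (1,2) (2,2) (2,1) (3,1) (3,2) (3,3) (2,3)

The waypoints must appear in the order (1,3), (1,2), (3,3), with no cell reused.
Route from (1,4): left 2 to (1,2), down 1 to (2,2), left 1 to (2,1), down 1 to (3,1), right 2 to (3,3), up 1 to (2,3) — 8 moves in all.
Check: order respected (1 at step 1, 2 at step 2, 3 at step 7); 8 moves as required.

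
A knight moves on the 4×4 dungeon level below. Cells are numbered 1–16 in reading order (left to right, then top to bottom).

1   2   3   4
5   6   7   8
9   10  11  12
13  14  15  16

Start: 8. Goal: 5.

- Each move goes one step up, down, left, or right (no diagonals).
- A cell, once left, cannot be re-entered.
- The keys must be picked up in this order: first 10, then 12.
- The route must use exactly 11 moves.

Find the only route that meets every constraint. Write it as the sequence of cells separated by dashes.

The waypoints must appear in the order 10, 12, with no cell reused.
Route from 8: 2× left (reaching 6), down to 10, 2× right (reaching 12), down to 16, 3× left (reaching 13), 2× up (reaching 5) — 11 moves in all.
Check: order respected (10 at step 3, 12 at step 5); 11 moves as required.

8 - 7 - 6 - 10 - 11 - 12 - 16 - 15 - 14 - 13 - 9 - 5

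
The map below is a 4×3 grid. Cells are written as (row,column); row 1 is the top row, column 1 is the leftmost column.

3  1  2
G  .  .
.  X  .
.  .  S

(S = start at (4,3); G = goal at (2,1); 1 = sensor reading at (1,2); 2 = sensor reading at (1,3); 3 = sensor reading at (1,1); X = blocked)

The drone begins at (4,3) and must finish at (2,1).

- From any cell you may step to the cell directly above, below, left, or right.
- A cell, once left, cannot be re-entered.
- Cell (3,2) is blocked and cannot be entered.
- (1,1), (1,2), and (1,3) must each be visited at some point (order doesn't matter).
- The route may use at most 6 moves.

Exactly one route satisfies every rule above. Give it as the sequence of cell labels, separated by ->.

The budget equals the shortest possible length, so every move has to be on a shortest route through the required cells.
Route from (4,3): 3× up (reaching (1,3)), 2× left (reaching (1,1)), down to (2,1) — 6 moves in all.
Check: all required cells visited; 6 ≤ 6 moves.

(4,3) -> (3,3) -> (2,3) -> (1,3) -> (1,2) -> (1,1) -> (2,1)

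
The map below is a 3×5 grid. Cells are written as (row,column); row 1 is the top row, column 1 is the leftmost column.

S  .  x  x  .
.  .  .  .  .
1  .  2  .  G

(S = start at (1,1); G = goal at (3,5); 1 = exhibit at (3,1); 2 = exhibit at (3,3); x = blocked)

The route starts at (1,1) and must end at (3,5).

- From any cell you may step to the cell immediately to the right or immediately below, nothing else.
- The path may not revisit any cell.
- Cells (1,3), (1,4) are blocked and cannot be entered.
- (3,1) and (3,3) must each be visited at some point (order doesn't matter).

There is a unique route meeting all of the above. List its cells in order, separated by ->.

Moves only go right or down, so the column and row indices never decrease.
Route from (1,1): down 2 to (3,1), right 4 to (3,5) — 6 moves in all.
Check: all required cells visited.

(1,1) -> (2,1) -> (3,1) -> (3,2) -> (3,3) -> (3,4) -> (3,5)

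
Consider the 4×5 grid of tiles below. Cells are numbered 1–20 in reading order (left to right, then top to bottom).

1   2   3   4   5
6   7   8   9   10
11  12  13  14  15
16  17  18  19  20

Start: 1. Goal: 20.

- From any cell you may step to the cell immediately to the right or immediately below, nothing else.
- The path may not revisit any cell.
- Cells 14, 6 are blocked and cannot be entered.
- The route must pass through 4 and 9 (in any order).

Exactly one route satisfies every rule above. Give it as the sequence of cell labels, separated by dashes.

1 - 2 - 3 - 4 - 9 - 10 - 15 - 20

Moves only go right or down, so the column and row indices never decrease.
Route from 1: right 3 to 4, down 1 to 9, right 1 to 10, down 2 to 20 — 7 moves in all.
Check: all required cells visited.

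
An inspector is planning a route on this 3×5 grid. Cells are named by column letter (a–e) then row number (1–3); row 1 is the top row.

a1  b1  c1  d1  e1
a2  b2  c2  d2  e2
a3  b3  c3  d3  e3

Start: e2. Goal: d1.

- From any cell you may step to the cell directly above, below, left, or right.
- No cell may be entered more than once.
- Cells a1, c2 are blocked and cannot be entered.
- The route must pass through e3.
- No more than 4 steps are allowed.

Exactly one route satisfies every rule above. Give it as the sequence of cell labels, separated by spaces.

Any route must reach e3 and still end at d1 within 4 moves, so the order of the required stops is forced.
Route from e2: down to e3, left to d3, 2× up (reaching d1) — 4 moves in all.
Check: all required cells visited; 4 ≤ 4 moves.

e2 e3 d3 d2 d1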